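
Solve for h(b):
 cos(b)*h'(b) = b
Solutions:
 h(b) = C1 + Integral(b/cos(b), b)


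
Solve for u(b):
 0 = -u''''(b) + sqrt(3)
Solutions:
 u(b) = C1 + C2*b + C3*b^2 + C4*b^3 + sqrt(3)*b^4/24


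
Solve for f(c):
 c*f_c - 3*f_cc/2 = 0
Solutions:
 f(c) = C1 + C2*erfi(sqrt(3)*c/3)


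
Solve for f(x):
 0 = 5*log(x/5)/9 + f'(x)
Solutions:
 f(x) = C1 - 5*x*log(x)/9 + 5*x/9 + 5*x*log(5)/9


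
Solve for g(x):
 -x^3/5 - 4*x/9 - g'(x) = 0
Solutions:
 g(x) = C1 - x^4/20 - 2*x^2/9


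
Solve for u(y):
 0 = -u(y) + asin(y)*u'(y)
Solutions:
 u(y) = C1*exp(Integral(1/asin(y), y))


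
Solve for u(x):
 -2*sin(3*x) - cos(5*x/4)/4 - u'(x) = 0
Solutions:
 u(x) = C1 - sin(5*x/4)/5 + 2*cos(3*x)/3


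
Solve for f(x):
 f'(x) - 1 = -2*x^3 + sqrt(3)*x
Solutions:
 f(x) = C1 - x^4/2 + sqrt(3)*x^2/2 + x


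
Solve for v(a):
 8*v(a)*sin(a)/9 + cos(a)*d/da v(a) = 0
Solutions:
 v(a) = C1*cos(a)^(8/9)


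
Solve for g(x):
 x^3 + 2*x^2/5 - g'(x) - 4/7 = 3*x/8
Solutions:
 g(x) = C1 + x^4/4 + 2*x^3/15 - 3*x^2/16 - 4*x/7


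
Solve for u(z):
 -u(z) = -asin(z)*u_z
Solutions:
 u(z) = C1*exp(Integral(1/asin(z), z))


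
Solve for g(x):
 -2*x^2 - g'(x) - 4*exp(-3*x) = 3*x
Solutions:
 g(x) = C1 - 2*x^3/3 - 3*x^2/2 + 4*exp(-3*x)/3


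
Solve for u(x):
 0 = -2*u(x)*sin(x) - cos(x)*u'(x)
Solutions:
 u(x) = C1*cos(x)^2


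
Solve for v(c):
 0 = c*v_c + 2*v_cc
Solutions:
 v(c) = C1 + C2*erf(c/2)


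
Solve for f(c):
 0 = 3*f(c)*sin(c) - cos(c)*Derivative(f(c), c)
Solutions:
 f(c) = C1/cos(c)^3


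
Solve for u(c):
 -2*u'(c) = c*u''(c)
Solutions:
 u(c) = C1 + C2/c


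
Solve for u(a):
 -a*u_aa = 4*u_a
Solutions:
 u(a) = C1 + C2/a^3


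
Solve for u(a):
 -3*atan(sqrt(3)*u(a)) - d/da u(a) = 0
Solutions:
 Integral(1/atan(sqrt(3)*_y), (_y, u(a))) = C1 - 3*a


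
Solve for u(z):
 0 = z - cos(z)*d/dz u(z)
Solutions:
 u(z) = C1 + Integral(z/cos(z), z)


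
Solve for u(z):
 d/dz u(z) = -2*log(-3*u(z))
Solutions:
 Integral(1/(log(-_y) + log(3)), (_y, u(z)))/2 = C1 - z


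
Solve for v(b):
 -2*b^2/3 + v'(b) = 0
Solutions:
 v(b) = C1 + 2*b^3/9


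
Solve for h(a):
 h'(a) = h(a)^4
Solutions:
 h(a) = (-1/(C1 + 3*a))^(1/3)
 h(a) = (-1/(C1 + a))^(1/3)*(-3^(2/3) - 3*3^(1/6)*I)/6
 h(a) = (-1/(C1 + a))^(1/3)*(-3^(2/3) + 3*3^(1/6)*I)/6


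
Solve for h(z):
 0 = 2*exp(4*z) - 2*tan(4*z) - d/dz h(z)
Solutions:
 h(z) = C1 + exp(4*z)/2 + log(cos(4*z))/2


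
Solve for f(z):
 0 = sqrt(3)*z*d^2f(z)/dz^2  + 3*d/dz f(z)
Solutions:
 f(z) = C1 + C2*z^(1 - sqrt(3))


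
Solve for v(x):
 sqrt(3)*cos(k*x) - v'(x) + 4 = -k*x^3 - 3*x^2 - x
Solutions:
 v(x) = C1 + k*x^4/4 + x^3 + x^2/2 + 4*x + sqrt(3)*sin(k*x)/k


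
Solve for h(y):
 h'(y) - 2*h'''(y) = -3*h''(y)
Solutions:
 h(y) = C1 + C2*exp(y*(3 - sqrt(17))/4) + C3*exp(y*(3 + sqrt(17))/4)


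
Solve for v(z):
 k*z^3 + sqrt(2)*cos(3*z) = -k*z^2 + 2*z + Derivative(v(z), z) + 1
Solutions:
 v(z) = C1 + k*z^4/4 + k*z^3/3 - z^2 - z + sqrt(2)*sin(3*z)/3


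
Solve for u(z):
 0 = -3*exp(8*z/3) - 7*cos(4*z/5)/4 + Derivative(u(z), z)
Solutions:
 u(z) = C1 + 9*exp(8*z/3)/8 + 35*sin(4*z/5)/16


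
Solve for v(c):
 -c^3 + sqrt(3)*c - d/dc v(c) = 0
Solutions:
 v(c) = C1 - c^4/4 + sqrt(3)*c^2/2


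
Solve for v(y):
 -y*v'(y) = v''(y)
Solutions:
 v(y) = C1 + C2*erf(sqrt(2)*y/2)


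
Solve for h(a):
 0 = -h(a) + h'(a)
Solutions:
 h(a) = C1*exp(a)


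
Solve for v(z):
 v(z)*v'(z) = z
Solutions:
 v(z) = -sqrt(C1 + z^2)
 v(z) = sqrt(C1 + z^2)


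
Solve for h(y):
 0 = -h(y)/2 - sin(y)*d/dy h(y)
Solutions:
 h(y) = C1*(cos(y) + 1)^(1/4)/(cos(y) - 1)^(1/4)


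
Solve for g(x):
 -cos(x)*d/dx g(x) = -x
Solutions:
 g(x) = C1 + Integral(x/cos(x), x)


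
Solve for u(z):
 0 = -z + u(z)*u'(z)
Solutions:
 u(z) = -sqrt(C1 + z^2)
 u(z) = sqrt(C1 + z^2)


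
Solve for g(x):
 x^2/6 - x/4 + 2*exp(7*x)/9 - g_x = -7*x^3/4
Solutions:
 g(x) = C1 + 7*x^4/16 + x^3/18 - x^2/8 + 2*exp(7*x)/63


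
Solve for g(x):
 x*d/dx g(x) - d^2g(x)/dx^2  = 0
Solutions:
 g(x) = C1 + C2*erfi(sqrt(2)*x/2)


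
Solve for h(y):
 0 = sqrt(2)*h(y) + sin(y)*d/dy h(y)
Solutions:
 h(y) = C1*(cos(y) + 1)^(sqrt(2)/2)/(cos(y) - 1)^(sqrt(2)/2)


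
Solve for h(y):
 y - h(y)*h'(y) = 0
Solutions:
 h(y) = -sqrt(C1 + y^2)
 h(y) = sqrt(C1 + y^2)


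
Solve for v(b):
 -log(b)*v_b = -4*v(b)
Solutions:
 v(b) = C1*exp(4*li(b))


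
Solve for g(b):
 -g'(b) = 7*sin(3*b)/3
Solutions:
 g(b) = C1 + 7*cos(3*b)/9


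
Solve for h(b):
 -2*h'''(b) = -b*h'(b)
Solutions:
 h(b) = C1 + Integral(C2*airyai(2^(2/3)*b/2) + C3*airybi(2^(2/3)*b/2), b)


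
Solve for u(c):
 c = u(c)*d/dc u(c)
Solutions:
 u(c) = -sqrt(C1 + c^2)
 u(c) = sqrt(C1 + c^2)


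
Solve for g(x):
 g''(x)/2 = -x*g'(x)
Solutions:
 g(x) = C1 + C2*erf(x)


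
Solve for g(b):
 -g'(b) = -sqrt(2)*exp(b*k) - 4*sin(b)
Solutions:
 g(b) = C1 - 4*cos(b) + sqrt(2)*exp(b*k)/k


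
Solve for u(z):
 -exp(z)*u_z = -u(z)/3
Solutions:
 u(z) = C1*exp(-exp(-z)/3)


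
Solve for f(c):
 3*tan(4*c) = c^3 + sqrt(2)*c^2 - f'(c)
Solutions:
 f(c) = C1 + c^4/4 + sqrt(2)*c^3/3 + 3*log(cos(4*c))/4


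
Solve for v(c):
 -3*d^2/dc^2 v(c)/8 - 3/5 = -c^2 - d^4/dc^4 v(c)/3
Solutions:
 v(c) = C1 + C2*c + C3*exp(-3*sqrt(2)*c/4) + C4*exp(3*sqrt(2)*c/4) + 2*c^4/9 + 212*c^2/135


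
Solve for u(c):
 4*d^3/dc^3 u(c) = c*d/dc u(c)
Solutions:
 u(c) = C1 + Integral(C2*airyai(2^(1/3)*c/2) + C3*airybi(2^(1/3)*c/2), c)


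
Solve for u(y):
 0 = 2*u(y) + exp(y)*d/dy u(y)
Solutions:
 u(y) = C1*exp(2*exp(-y))


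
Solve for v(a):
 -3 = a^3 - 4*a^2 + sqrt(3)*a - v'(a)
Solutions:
 v(a) = C1 + a^4/4 - 4*a^3/3 + sqrt(3)*a^2/2 + 3*a


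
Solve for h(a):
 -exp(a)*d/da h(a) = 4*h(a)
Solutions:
 h(a) = C1*exp(4*exp(-a))


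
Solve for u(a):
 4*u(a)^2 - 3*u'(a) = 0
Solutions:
 u(a) = -3/(C1 + 4*a)


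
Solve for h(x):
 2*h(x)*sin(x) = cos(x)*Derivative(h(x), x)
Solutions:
 h(x) = C1/cos(x)^2


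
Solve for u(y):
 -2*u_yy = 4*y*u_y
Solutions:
 u(y) = C1 + C2*erf(y)


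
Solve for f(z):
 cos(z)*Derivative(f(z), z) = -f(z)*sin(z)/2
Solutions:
 f(z) = C1*sqrt(cos(z))


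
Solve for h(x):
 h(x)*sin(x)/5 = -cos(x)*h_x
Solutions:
 h(x) = C1*cos(x)^(1/5)


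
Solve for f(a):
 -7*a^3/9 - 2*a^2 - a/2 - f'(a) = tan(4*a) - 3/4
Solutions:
 f(a) = C1 - 7*a^4/36 - 2*a^3/3 - a^2/4 + 3*a/4 + log(cos(4*a))/4


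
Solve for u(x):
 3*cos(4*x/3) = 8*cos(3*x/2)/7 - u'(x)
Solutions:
 u(x) = C1 - 9*sin(4*x/3)/4 + 16*sin(3*x/2)/21


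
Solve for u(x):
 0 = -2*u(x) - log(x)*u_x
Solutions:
 u(x) = C1*exp(-2*li(x))


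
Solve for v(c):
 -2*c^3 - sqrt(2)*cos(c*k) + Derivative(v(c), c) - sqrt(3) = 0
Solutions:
 v(c) = C1 + c^4/2 + sqrt(3)*c + sqrt(2)*sin(c*k)/k


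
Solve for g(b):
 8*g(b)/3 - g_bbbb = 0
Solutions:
 g(b) = C1*exp(-6^(3/4)*b/3) + C2*exp(6^(3/4)*b/3) + C3*sin(6^(3/4)*b/3) + C4*cos(6^(3/4)*b/3)


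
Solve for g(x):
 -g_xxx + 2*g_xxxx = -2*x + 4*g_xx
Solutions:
 g(x) = C1 + C2*x + C3*exp(x*(1 - sqrt(33))/4) + C4*exp(x*(1 + sqrt(33))/4) + x^3/12 - x^2/16


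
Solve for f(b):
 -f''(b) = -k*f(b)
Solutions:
 f(b) = C1*exp(-b*sqrt(k)) + C2*exp(b*sqrt(k))


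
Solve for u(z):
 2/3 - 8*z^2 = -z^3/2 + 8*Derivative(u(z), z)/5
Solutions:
 u(z) = C1 + 5*z^4/64 - 5*z^3/3 + 5*z/12


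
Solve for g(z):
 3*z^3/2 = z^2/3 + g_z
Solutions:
 g(z) = C1 + 3*z^4/8 - z^3/9


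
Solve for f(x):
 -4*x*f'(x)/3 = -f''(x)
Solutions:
 f(x) = C1 + C2*erfi(sqrt(6)*x/3)


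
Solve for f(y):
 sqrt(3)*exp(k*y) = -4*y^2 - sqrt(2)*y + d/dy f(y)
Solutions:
 f(y) = C1 + 4*y^3/3 + sqrt(2)*y^2/2 + sqrt(3)*exp(k*y)/k


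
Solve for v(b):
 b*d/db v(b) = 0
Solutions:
 v(b) = C1


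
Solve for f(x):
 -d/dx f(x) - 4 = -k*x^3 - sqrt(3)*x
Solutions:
 f(x) = C1 + k*x^4/4 + sqrt(3)*x^2/2 - 4*x


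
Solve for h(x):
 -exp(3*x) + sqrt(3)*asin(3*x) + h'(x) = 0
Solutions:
 h(x) = C1 - sqrt(3)*(x*asin(3*x) + sqrt(1 - 9*x^2)/3) + exp(3*x)/3


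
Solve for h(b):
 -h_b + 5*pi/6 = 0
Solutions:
 h(b) = C1 + 5*pi*b/6


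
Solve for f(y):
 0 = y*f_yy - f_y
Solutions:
 f(y) = C1 + C2*y^2


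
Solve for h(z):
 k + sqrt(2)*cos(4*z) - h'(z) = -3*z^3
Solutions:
 h(z) = C1 + k*z + 3*z^4/4 + sqrt(2)*sin(4*z)/4


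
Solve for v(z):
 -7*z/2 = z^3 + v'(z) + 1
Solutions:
 v(z) = C1 - z^4/4 - 7*z^2/4 - z


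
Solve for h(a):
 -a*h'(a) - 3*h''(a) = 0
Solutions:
 h(a) = C1 + C2*erf(sqrt(6)*a/6)


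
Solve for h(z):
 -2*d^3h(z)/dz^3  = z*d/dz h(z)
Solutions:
 h(z) = C1 + Integral(C2*airyai(-2^(2/3)*z/2) + C3*airybi(-2^(2/3)*z/2), z)


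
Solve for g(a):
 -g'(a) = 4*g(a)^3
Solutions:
 g(a) = -sqrt(2)*sqrt(-1/(C1 - 4*a))/2
 g(a) = sqrt(2)*sqrt(-1/(C1 - 4*a))/2


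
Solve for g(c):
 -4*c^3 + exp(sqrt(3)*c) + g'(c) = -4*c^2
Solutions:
 g(c) = C1 + c^4 - 4*c^3/3 - sqrt(3)*exp(sqrt(3)*c)/3


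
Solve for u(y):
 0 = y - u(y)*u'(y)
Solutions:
 u(y) = -sqrt(C1 + y^2)
 u(y) = sqrt(C1 + y^2)


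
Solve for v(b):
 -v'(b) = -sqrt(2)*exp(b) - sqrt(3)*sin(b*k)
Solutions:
 v(b) = C1 + sqrt(2)*exp(b) - sqrt(3)*cos(b*k)/k


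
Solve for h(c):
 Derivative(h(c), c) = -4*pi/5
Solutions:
 h(c) = C1 - 4*pi*c/5


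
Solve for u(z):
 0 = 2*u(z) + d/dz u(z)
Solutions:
 u(z) = C1*exp(-2*z)


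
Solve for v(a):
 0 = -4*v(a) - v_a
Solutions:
 v(a) = C1*exp(-4*a)


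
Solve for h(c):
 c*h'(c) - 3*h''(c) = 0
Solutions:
 h(c) = C1 + C2*erfi(sqrt(6)*c/6)


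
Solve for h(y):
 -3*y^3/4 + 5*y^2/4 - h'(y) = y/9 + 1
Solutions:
 h(y) = C1 - 3*y^4/16 + 5*y^3/12 - y^2/18 - y


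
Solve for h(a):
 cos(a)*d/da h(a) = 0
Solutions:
 h(a) = C1


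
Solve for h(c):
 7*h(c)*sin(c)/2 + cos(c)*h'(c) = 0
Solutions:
 h(c) = C1*cos(c)^(7/2)


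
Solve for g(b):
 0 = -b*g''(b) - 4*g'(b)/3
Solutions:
 g(b) = C1 + C2/b^(1/3)


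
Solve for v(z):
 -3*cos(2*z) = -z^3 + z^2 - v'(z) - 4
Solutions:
 v(z) = C1 - z^4/4 + z^3/3 - 4*z + 3*sin(2*z)/2


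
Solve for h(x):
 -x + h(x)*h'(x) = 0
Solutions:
 h(x) = -sqrt(C1 + x^2)
 h(x) = sqrt(C1 + x^2)


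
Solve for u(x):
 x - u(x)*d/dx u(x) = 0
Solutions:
 u(x) = -sqrt(C1 + x^2)
 u(x) = sqrt(C1 + x^2)


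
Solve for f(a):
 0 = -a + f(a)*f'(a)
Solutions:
 f(a) = -sqrt(C1 + a^2)
 f(a) = sqrt(C1 + a^2)


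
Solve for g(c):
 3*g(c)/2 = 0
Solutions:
 g(c) = 0


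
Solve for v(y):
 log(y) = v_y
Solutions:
 v(y) = C1 + y*log(y) - y


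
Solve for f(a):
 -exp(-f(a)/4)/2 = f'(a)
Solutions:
 f(a) = 4*log(C1 - a/8)


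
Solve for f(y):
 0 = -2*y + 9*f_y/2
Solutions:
 f(y) = C1 + 2*y^2/9


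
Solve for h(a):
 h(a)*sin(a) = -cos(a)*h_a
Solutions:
 h(a) = C1*cos(a)


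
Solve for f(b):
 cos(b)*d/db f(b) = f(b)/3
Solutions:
 f(b) = C1*(sin(b) + 1)^(1/6)/(sin(b) - 1)^(1/6)


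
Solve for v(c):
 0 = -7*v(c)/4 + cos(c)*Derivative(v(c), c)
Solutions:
 v(c) = C1*(sin(c) + 1)^(7/8)/(sin(c) - 1)^(7/8)


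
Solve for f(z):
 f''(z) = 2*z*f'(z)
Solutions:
 f(z) = C1 + C2*erfi(z)


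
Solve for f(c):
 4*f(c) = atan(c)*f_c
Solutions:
 f(c) = C1*exp(4*Integral(1/atan(c), c))


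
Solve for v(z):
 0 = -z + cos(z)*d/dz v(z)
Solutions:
 v(z) = C1 + Integral(z/cos(z), z)


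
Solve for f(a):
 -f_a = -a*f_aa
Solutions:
 f(a) = C1 + C2*a^2


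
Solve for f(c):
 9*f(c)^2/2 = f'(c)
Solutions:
 f(c) = -2/(C1 + 9*c)


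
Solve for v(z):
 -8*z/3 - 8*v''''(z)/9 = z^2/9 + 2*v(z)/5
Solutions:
 v(z) = -5*z^2/18 - 20*z/3 + (C1*sin(sqrt(3)*5^(3/4)*z/10) + C2*cos(sqrt(3)*5^(3/4)*z/10))*exp(-sqrt(3)*5^(3/4)*z/10) + (C3*sin(sqrt(3)*5^(3/4)*z/10) + C4*cos(sqrt(3)*5^(3/4)*z/10))*exp(sqrt(3)*5^(3/4)*z/10)


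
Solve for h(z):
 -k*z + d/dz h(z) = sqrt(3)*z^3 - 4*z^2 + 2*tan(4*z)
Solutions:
 h(z) = C1 + k*z^2/2 + sqrt(3)*z^4/4 - 4*z^3/3 - log(cos(4*z))/2


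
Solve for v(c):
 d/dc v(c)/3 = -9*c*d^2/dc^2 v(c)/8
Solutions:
 v(c) = C1 + C2*c^(19/27)


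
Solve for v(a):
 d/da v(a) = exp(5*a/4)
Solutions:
 v(a) = C1 + 4*exp(5*a/4)/5


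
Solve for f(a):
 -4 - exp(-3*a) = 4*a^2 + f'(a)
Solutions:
 f(a) = C1 - 4*a^3/3 - 4*a + exp(-3*a)/3


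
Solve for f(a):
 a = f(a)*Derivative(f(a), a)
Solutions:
 f(a) = -sqrt(C1 + a^2)
 f(a) = sqrt(C1 + a^2)


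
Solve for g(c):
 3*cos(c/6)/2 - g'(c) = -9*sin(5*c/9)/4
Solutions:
 g(c) = C1 + 9*sin(c/6) - 81*cos(5*c/9)/20


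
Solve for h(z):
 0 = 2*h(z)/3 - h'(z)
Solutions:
 h(z) = C1*exp(2*z/3)


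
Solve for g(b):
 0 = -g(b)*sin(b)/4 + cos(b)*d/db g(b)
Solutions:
 g(b) = C1/cos(b)^(1/4)


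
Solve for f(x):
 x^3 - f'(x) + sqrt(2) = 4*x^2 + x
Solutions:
 f(x) = C1 + x^4/4 - 4*x^3/3 - x^2/2 + sqrt(2)*x


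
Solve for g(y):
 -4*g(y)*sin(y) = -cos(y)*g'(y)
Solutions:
 g(y) = C1/cos(y)^4


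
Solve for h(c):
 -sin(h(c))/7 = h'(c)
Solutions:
 c/7 + log(cos(h(c)) - 1)/2 - log(cos(h(c)) + 1)/2 = C1


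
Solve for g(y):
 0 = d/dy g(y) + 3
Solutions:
 g(y) = C1 - 3*y


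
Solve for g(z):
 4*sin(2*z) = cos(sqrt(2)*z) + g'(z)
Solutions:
 g(z) = C1 - sqrt(2)*sin(sqrt(2)*z)/2 - 2*cos(2*z)


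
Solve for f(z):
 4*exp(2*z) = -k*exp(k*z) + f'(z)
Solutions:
 f(z) = C1 + 2*exp(2*z) + exp(k*z)


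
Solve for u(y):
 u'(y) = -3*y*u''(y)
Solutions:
 u(y) = C1 + C2*y^(2/3)


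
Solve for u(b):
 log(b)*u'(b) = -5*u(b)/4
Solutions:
 u(b) = C1*exp(-5*li(b)/4)


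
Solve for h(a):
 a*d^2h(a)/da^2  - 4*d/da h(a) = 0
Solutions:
 h(a) = C1 + C2*a^5


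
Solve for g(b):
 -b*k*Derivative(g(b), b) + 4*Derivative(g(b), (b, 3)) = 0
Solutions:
 g(b) = C1 + Integral(C2*airyai(2^(1/3)*b*k^(1/3)/2) + C3*airybi(2^(1/3)*b*k^(1/3)/2), b)


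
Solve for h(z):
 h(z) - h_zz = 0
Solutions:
 h(z) = C1*exp(-z) + C2*exp(z)


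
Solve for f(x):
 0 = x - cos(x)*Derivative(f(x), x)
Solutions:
 f(x) = C1 + Integral(x/cos(x), x)


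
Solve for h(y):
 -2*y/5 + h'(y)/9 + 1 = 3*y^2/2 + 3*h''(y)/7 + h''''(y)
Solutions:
 h(y) = C1 + C2*exp(-y*(-6*882^(1/3)/(49 + sqrt(4669))^(1/3) + 84^(1/3)*(49 + sqrt(4669))^(1/3))/84)*sin(3^(1/6)*y*(18*98^(1/3)/(49 + sqrt(4669))^(1/3) + 28^(1/3)*3^(2/3)*(49 + sqrt(4669))^(1/3))/84) + C3*exp(-y*(-6*882^(1/3)/(49 + sqrt(4669))^(1/3) + 84^(1/3)*(49 + sqrt(4669))^(1/3))/84)*cos(3^(1/6)*y*(18*98^(1/3)/(49 + sqrt(4669))^(1/3) + 28^(1/3)*3^(2/3)*(49 + sqrt(4669))^(1/3))/84) + C4*exp(y*(-6*882^(1/3)/(49 + sqrt(4669))^(1/3) + 84^(1/3)*(49 + sqrt(4669))^(1/3))/42) + 9*y^3/2 + 3771*y^2/70 + 99612*y/245


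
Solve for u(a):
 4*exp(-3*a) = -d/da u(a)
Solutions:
 u(a) = C1 + 4*exp(-3*a)/3


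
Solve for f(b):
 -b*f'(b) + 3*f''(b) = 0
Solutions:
 f(b) = C1 + C2*erfi(sqrt(6)*b/6)


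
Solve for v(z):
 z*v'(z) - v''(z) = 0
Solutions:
 v(z) = C1 + C2*erfi(sqrt(2)*z/2)


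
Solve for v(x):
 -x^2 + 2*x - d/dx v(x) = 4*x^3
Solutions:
 v(x) = C1 - x^4 - x^3/3 + x^2


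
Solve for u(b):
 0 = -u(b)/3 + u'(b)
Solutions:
 u(b) = C1*exp(b/3)


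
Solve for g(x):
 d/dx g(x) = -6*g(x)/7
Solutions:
 g(x) = C1*exp(-6*x/7)


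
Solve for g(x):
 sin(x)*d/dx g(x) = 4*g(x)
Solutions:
 g(x) = C1*(cos(x)^2 - 2*cos(x) + 1)/(cos(x)^2 + 2*cos(x) + 1)


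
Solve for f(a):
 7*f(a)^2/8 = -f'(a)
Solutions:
 f(a) = 8/(C1 + 7*a)


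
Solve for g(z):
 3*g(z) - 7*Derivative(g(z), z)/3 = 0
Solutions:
 g(z) = C1*exp(9*z/7)


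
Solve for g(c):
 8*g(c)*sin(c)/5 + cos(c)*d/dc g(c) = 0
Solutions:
 g(c) = C1*cos(c)^(8/5)


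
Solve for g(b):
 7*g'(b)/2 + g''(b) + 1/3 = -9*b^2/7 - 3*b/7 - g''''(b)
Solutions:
 g(b) = C1 + C2*exp(-6^(1/3)*b*(-(63 + sqrt(4017))^(1/3) + 2*6^(1/3)/(63 + sqrt(4017))^(1/3))/12)*sin(2^(1/3)*3^(1/6)*b*(6*2^(1/3)/(63 + sqrt(4017))^(1/3) + 3^(2/3)*(63 + sqrt(4017))^(1/3))/12) + C3*exp(-6^(1/3)*b*(-(63 + sqrt(4017))^(1/3) + 2*6^(1/3)/(63 + sqrt(4017))^(1/3))/12)*cos(2^(1/3)*3^(1/6)*b*(6*2^(1/3)/(63 + sqrt(4017))^(1/3) + 3^(2/3)*(63 + sqrt(4017))^(1/3))/12) + C4*exp(6^(1/3)*b*(-(63 + sqrt(4017))^(1/3) + 2*6^(1/3)/(63 + sqrt(4017))^(1/3))/6) - 6*b^3/49 + 15*b^2/343 - 866*b/7203


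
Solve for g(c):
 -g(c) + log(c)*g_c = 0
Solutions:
 g(c) = C1*exp(li(c))


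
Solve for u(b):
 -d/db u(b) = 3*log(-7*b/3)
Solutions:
 u(b) = C1 - 3*b*log(-b) + 3*b*(-log(7) + 1 + log(3))


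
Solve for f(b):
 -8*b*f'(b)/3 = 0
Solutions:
 f(b) = C1


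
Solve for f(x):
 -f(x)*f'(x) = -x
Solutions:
 f(x) = -sqrt(C1 + x^2)
 f(x) = sqrt(C1 + x^2)


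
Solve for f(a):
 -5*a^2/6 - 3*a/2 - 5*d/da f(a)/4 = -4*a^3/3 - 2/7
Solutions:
 f(a) = C1 + 4*a^4/15 - 2*a^3/9 - 3*a^2/5 + 8*a/35


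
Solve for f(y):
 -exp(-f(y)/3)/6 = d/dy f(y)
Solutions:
 f(y) = 3*log(C1 - y/18)


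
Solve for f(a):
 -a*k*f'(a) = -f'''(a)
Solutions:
 f(a) = C1 + Integral(C2*airyai(a*k^(1/3)) + C3*airybi(a*k^(1/3)), a)


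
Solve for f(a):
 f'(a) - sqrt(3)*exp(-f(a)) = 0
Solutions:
 f(a) = log(C1 + sqrt(3)*a)


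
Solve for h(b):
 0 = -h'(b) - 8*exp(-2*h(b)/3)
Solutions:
 h(b) = 3*log(-sqrt(C1 - 8*b)) - 3*log(3) + 3*log(6)/2
 h(b) = 3*log(C1 - 8*b)/2 - 3*log(3) + 3*log(6)/2


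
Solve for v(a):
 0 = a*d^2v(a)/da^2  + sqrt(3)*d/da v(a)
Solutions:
 v(a) = C1 + C2*a^(1 - sqrt(3))


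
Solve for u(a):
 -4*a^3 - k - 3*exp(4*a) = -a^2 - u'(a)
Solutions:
 u(a) = C1 + a^4 - a^3/3 + a*k + 3*exp(4*a)/4


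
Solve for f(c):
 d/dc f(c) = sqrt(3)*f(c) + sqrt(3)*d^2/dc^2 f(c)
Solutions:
 f(c) = (C1*sin(sqrt(33)*c/6) + C2*cos(sqrt(33)*c/6))*exp(sqrt(3)*c/6)


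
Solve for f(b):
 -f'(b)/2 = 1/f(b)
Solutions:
 f(b) = -sqrt(C1 - 4*b)
 f(b) = sqrt(C1 - 4*b)


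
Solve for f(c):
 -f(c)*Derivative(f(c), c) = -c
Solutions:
 f(c) = -sqrt(C1 + c^2)
 f(c) = sqrt(C1 + c^2)


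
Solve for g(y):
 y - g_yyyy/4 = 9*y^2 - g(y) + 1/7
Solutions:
 g(y) = C1*exp(-sqrt(2)*y) + C2*exp(sqrt(2)*y) + C3*sin(sqrt(2)*y) + C4*cos(sqrt(2)*y) + 9*y^2 - y + 1/7


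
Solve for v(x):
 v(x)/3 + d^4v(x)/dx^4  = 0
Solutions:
 v(x) = (C1*sin(sqrt(2)*3^(3/4)*x/6) + C2*cos(sqrt(2)*3^(3/4)*x/6))*exp(-sqrt(2)*3^(3/4)*x/6) + (C3*sin(sqrt(2)*3^(3/4)*x/6) + C4*cos(sqrt(2)*3^(3/4)*x/6))*exp(sqrt(2)*3^(3/4)*x/6)


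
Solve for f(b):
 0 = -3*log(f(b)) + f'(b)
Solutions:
 li(f(b)) = C1 + 3*b


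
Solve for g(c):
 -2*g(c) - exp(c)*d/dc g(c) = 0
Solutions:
 g(c) = C1*exp(2*exp(-c))


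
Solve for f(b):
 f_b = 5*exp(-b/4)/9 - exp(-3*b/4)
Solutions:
 f(b) = C1 - 20*exp(-b/4)/9 + 4*exp(-3*b/4)/3


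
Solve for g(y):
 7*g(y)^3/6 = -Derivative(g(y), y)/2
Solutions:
 g(y) = -sqrt(6)*sqrt(-1/(C1 - 7*y))/2
 g(y) = sqrt(6)*sqrt(-1/(C1 - 7*y))/2


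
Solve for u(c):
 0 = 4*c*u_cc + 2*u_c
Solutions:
 u(c) = C1 + C2*sqrt(c)


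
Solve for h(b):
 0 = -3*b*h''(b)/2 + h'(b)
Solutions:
 h(b) = C1 + C2*b^(5/3)


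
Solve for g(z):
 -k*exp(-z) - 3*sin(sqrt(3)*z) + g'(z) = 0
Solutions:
 g(z) = C1 - k*exp(-z) - sqrt(3)*cos(sqrt(3)*z)


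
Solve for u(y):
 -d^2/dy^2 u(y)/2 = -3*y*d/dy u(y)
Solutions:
 u(y) = C1 + C2*erfi(sqrt(3)*y)


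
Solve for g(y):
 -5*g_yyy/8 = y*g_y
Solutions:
 g(y) = C1 + Integral(C2*airyai(-2*5^(2/3)*y/5) + C3*airybi(-2*5^(2/3)*y/5), y)


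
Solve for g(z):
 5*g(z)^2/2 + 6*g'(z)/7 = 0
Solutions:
 g(z) = 12/(C1 + 35*z)


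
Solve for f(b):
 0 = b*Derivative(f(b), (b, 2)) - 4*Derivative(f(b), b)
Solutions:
 f(b) = C1 + C2*b^5


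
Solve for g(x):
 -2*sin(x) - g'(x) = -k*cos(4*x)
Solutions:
 g(x) = C1 + k*sin(4*x)/4 + 2*cos(x)


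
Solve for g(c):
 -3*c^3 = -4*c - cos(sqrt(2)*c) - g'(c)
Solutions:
 g(c) = C1 + 3*c^4/4 - 2*c^2 - sqrt(2)*sin(sqrt(2)*c)/2


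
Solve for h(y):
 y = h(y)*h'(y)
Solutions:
 h(y) = -sqrt(C1 + y^2)
 h(y) = sqrt(C1 + y^2)


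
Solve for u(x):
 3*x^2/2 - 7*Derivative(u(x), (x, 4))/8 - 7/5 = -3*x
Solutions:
 u(x) = C1 + C2*x + C3*x^2 + C4*x^3 + x^6/210 + x^5/35 - x^4/15


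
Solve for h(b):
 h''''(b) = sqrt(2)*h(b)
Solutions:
 h(b) = C1*exp(-2^(1/8)*b) + C2*exp(2^(1/8)*b) + C3*sin(2^(1/8)*b) + C4*cos(2^(1/8)*b)


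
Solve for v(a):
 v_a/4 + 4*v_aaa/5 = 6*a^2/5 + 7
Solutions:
 v(a) = C1 + C2*sin(sqrt(5)*a/4) + C3*cos(sqrt(5)*a/4) + 8*a^3/5 - 68*a/25


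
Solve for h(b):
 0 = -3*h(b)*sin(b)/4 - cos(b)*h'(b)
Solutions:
 h(b) = C1*cos(b)^(3/4)


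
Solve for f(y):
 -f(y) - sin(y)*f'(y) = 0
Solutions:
 f(y) = C1*sqrt(cos(y) + 1)/sqrt(cos(y) - 1)


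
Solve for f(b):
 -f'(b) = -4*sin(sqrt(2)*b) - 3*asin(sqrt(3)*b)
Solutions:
 f(b) = C1 + 3*b*asin(sqrt(3)*b) + sqrt(3)*sqrt(1 - 3*b^2) - 2*sqrt(2)*cos(sqrt(2)*b)


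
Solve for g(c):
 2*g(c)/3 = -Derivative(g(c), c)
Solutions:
 g(c) = C1*exp(-2*c/3)


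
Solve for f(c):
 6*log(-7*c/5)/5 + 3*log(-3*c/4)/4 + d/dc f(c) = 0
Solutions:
 f(c) = C1 - 39*c*log(-c)/20 + 3*c*(-8*log(7) - 5*log(3) + 10*log(2) + 8*log(5) + 13)/20


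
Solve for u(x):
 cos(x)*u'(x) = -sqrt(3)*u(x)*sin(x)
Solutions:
 u(x) = C1*cos(x)^(sqrt(3))


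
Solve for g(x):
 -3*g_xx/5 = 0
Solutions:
 g(x) = C1 + C2*x


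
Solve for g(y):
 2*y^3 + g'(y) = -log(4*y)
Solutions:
 g(y) = C1 - y^4/2 - y*log(y) - y*log(4) + y


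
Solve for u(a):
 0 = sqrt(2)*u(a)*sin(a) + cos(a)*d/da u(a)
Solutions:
 u(a) = C1*cos(a)^(sqrt(2))


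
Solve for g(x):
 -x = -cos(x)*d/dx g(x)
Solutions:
 g(x) = C1 + Integral(x/cos(x), x)


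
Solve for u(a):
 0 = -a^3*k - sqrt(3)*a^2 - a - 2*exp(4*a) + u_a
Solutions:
 u(a) = C1 + a^4*k/4 + sqrt(3)*a^3/3 + a^2/2 + exp(4*a)/2


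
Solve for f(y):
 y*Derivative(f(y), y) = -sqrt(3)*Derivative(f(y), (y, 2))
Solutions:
 f(y) = C1 + C2*erf(sqrt(2)*3^(3/4)*y/6)


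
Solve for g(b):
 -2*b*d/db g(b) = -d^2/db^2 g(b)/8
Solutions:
 g(b) = C1 + C2*erfi(2*sqrt(2)*b)


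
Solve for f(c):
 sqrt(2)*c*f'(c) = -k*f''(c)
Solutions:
 f(c) = C1 + C2*sqrt(k)*erf(2^(3/4)*c*sqrt(1/k)/2)


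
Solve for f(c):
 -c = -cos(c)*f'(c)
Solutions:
 f(c) = C1 + Integral(c/cos(c), c)


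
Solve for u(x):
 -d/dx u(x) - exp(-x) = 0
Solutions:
 u(x) = C1 + exp(-x)


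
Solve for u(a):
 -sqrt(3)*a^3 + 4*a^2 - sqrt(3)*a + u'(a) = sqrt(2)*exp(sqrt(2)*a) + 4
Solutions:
 u(a) = C1 + sqrt(3)*a^4/4 - 4*a^3/3 + sqrt(3)*a^2/2 + 4*a + exp(sqrt(2)*a)


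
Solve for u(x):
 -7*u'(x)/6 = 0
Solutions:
 u(x) = C1


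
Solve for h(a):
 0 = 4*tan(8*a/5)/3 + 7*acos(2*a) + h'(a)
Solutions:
 h(a) = C1 - 7*a*acos(2*a) + 7*sqrt(1 - 4*a^2)/2 + 5*log(cos(8*a/5))/6


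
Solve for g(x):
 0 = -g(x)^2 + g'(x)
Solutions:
 g(x) = -1/(C1 + x)


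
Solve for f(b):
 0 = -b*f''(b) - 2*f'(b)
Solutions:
 f(b) = C1 + C2/b


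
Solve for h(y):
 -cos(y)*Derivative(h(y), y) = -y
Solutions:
 h(y) = C1 + Integral(y/cos(y), y)


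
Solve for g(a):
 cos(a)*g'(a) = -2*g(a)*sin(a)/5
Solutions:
 g(a) = C1*cos(a)^(2/5)


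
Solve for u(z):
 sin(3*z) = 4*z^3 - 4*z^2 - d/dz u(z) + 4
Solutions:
 u(z) = C1 + z^4 - 4*z^3/3 + 4*z + cos(3*z)/3


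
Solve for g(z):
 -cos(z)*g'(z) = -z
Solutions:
 g(z) = C1 + Integral(z/cos(z), z)


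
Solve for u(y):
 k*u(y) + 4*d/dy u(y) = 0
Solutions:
 u(y) = C1*exp(-k*y/4)


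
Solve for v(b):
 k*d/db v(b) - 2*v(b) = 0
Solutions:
 v(b) = C1*exp(2*b/k)


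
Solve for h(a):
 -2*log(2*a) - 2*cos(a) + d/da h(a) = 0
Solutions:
 h(a) = C1 + 2*a*log(a) - 2*a + 2*a*log(2) + 2*sin(a)


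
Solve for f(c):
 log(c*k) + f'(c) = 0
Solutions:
 f(c) = C1 - c*log(c*k) + c


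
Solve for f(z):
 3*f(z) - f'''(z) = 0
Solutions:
 f(z) = C3*exp(3^(1/3)*z) + (C1*sin(3^(5/6)*z/2) + C2*cos(3^(5/6)*z/2))*exp(-3^(1/3)*z/2)


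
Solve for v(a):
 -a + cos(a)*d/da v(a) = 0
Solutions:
 v(a) = C1 + Integral(a/cos(a), a)


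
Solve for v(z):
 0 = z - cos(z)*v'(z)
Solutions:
 v(z) = C1 + Integral(z/cos(z), z)


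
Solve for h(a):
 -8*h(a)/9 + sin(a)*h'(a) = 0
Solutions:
 h(a) = C1*(cos(a) - 1)^(4/9)/(cos(a) + 1)^(4/9)


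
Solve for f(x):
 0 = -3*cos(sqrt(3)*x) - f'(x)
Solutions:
 f(x) = C1 - sqrt(3)*sin(sqrt(3)*x)


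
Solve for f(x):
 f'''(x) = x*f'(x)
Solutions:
 f(x) = C1 + Integral(C2*airyai(x) + C3*airybi(x), x)


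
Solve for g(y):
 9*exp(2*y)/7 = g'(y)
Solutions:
 g(y) = C1 + 9*exp(2*y)/14


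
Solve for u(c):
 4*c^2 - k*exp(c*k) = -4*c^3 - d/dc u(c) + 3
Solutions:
 u(c) = C1 - c^4 - 4*c^3/3 + 3*c + exp(c*k)


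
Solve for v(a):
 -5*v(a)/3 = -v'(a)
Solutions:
 v(a) = C1*exp(5*a/3)


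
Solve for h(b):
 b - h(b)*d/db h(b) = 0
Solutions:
 h(b) = -sqrt(C1 + b^2)
 h(b) = sqrt(C1 + b^2)


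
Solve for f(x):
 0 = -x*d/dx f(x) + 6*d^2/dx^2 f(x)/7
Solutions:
 f(x) = C1 + C2*erfi(sqrt(21)*x/6)


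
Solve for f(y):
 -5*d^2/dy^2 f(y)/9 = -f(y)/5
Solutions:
 f(y) = C1*exp(-3*y/5) + C2*exp(3*y/5)


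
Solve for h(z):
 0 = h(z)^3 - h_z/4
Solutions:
 h(z) = -sqrt(2)*sqrt(-1/(C1 + 4*z))/2
 h(z) = sqrt(2)*sqrt(-1/(C1 + 4*z))/2


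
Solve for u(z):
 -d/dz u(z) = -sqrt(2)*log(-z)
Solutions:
 u(z) = C1 + sqrt(2)*z*log(-z) - sqrt(2)*z


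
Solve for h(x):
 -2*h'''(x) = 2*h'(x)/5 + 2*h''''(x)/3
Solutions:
 h(x) = C1 + C2*exp(x*(-1 + 10^(1/3)/(2*(sqrt(69) + 13)^(1/3)) + 10^(2/3)*(sqrt(69) + 13)^(1/3)/20))*sin(10^(1/3)*sqrt(3)*x*(-10^(1/3)*(sqrt(69) + 13)^(1/3) + 10/(sqrt(69) + 13)^(1/3))/20) + C3*exp(x*(-1 + 10^(1/3)/(2*(sqrt(69) + 13)^(1/3)) + 10^(2/3)*(sqrt(69) + 13)^(1/3)/20))*cos(10^(1/3)*sqrt(3)*x*(-10^(1/3)*(sqrt(69) + 13)^(1/3) + 10/(sqrt(69) + 13)^(1/3))/20) + C4*exp(-x*(10^(1/3)/(sqrt(69) + 13)^(1/3) + 1 + 10^(2/3)*(sqrt(69) + 13)^(1/3)/10))


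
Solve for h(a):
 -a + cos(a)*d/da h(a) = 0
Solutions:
 h(a) = C1 + Integral(a/cos(a), a)


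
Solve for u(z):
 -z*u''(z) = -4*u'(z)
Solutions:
 u(z) = C1 + C2*z^5


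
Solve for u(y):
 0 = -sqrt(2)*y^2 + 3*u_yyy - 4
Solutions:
 u(y) = C1 + C2*y + C3*y^2 + sqrt(2)*y^5/180 + 2*y^3/9


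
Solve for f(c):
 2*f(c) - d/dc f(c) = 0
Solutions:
 f(c) = C1*exp(2*c)


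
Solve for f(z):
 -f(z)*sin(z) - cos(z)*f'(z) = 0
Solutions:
 f(z) = C1*cos(z)


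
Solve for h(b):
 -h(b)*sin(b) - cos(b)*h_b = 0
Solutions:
 h(b) = C1*cos(b)


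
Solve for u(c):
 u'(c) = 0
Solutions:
 u(c) = C1


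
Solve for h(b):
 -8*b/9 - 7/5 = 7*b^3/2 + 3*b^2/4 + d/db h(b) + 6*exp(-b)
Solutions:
 h(b) = C1 - 7*b^4/8 - b^3/4 - 4*b^2/9 - 7*b/5 + 6*exp(-b)


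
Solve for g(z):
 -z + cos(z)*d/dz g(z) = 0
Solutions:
 g(z) = C1 + Integral(z/cos(z), z)


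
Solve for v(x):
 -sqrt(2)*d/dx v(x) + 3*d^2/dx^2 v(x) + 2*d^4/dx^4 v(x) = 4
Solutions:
 v(x) = C1 + C2*exp(sqrt(2)*x*(-(1 + sqrt(2))^(1/3) + (1 + sqrt(2))^(-1/3))/4)*sin(sqrt(6)*x*((1 + sqrt(2))^(-1/3) + (1 + sqrt(2))^(1/3))/4) + C3*exp(sqrt(2)*x*(-(1 + sqrt(2))^(1/3) + (1 + sqrt(2))^(-1/3))/4)*cos(sqrt(6)*x*((1 + sqrt(2))^(-1/3) + (1 + sqrt(2))^(1/3))/4) + C4*exp(-sqrt(2)*x*(-(1 + sqrt(2))^(1/3) + (1 + sqrt(2))^(-1/3))/2) - 2*sqrt(2)*x


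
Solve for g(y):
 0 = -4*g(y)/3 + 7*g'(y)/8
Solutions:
 g(y) = C1*exp(32*y/21)


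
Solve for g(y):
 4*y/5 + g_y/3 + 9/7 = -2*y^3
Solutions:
 g(y) = C1 - 3*y^4/2 - 6*y^2/5 - 27*y/7


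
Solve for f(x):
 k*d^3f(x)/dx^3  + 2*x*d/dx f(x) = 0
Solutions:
 f(x) = C1 + Integral(C2*airyai(2^(1/3)*x*(-1/k)^(1/3)) + C3*airybi(2^(1/3)*x*(-1/k)^(1/3)), x)


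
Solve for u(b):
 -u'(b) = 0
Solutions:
 u(b) = C1


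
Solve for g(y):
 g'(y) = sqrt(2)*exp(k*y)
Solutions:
 g(y) = C1 + sqrt(2)*exp(k*y)/k


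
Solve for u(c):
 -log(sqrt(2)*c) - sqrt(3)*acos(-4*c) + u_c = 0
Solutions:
 u(c) = C1 + c*log(c) - c + c*log(2)/2 + sqrt(3)*(c*acos(-4*c) + sqrt(1 - 16*c^2)/4)


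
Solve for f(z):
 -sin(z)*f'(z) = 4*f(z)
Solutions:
 f(z) = C1*(cos(z)^2 + 2*cos(z) + 1)/(cos(z)^2 - 2*cos(z) + 1)


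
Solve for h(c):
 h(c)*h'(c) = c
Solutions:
 h(c) = -sqrt(C1 + c^2)
 h(c) = sqrt(C1 + c^2)


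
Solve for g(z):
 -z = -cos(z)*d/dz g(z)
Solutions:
 g(z) = C1 + Integral(z/cos(z), z)


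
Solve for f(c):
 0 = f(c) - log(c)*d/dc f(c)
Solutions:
 f(c) = C1*exp(li(c))


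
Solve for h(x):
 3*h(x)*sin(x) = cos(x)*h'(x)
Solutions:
 h(x) = C1/cos(x)^3


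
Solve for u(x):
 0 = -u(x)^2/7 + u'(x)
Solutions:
 u(x) = -7/(C1 + x)


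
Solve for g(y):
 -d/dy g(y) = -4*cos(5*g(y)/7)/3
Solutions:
 -4*y/3 - 7*log(sin(5*g(y)/7) - 1)/10 + 7*log(sin(5*g(y)/7) + 1)/10 = C1


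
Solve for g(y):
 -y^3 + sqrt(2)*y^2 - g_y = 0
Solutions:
 g(y) = C1 - y^4/4 + sqrt(2)*y^3/3


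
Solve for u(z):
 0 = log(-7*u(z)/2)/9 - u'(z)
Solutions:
 -9*Integral(1/(log(-_y) - log(2) + log(7)), (_y, u(z))) = C1 - z


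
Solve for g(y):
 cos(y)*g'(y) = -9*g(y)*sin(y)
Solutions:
 g(y) = C1*cos(y)^9


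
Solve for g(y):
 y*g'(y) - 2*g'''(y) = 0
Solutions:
 g(y) = C1 + Integral(C2*airyai(2^(2/3)*y/2) + C3*airybi(2^(2/3)*y/2), y)


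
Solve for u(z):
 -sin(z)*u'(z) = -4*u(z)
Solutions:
 u(z) = C1*(cos(z)^2 - 2*cos(z) + 1)/(cos(z)^2 + 2*cos(z) + 1)


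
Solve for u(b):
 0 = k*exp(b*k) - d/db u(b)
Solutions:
 u(b) = C1 + exp(b*k)


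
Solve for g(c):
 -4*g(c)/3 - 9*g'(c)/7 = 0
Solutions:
 g(c) = C1*exp(-28*c/27)


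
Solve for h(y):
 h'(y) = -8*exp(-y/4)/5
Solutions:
 h(y) = C1 + 32*exp(-y/4)/5


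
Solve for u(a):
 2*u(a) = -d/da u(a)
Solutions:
 u(a) = C1*exp(-2*a)


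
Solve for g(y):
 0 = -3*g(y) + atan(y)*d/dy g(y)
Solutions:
 g(y) = C1*exp(3*Integral(1/atan(y), y))


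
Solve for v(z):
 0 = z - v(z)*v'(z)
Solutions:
 v(z) = -sqrt(C1 + z^2)
 v(z) = sqrt(C1 + z^2)


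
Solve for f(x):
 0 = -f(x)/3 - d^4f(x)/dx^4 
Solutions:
 f(x) = (C1*sin(sqrt(2)*3^(3/4)*x/6) + C2*cos(sqrt(2)*3^(3/4)*x/6))*exp(-sqrt(2)*3^(3/4)*x/6) + (C3*sin(sqrt(2)*3^(3/4)*x/6) + C4*cos(sqrt(2)*3^(3/4)*x/6))*exp(sqrt(2)*3^(3/4)*x/6)


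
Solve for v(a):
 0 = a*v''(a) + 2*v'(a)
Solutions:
 v(a) = C1 + C2/a


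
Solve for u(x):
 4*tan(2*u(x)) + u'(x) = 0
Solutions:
 u(x) = -asin(C1*exp(-8*x))/2 + pi/2
 u(x) = asin(C1*exp(-8*x))/2


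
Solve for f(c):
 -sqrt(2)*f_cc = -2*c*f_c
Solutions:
 f(c) = C1 + C2*erfi(2^(3/4)*c/2)


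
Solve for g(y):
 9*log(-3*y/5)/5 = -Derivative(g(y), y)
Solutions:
 g(y) = C1 - 9*y*log(-y)/5 + 9*y*(-log(3) + 1 + log(5))/5


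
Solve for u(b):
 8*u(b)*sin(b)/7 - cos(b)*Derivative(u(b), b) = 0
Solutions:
 u(b) = C1/cos(b)^(8/7)


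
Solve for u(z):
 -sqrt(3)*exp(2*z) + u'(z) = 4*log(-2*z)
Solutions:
 u(z) = C1 + 4*z*log(-z) + 4*z*(-1 + log(2)) + sqrt(3)*exp(2*z)/2


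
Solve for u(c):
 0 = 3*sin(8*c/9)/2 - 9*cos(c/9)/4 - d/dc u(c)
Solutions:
 u(c) = C1 - 81*sin(c/9)/4 - 27*cos(8*c/9)/16


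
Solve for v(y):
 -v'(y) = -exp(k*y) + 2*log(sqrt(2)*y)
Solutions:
 v(y) = C1 - 2*y*log(y) + y*(2 - log(2)) + Piecewise((exp(k*y)/k, Ne(k, 0)), (y, True))


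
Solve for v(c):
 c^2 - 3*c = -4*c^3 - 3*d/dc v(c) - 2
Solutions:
 v(c) = C1 - c^4/3 - c^3/9 + c^2/2 - 2*c/3


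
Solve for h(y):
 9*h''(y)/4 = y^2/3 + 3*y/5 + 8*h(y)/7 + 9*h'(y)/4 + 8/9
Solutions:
 h(y) = C1*exp(y*(21 - sqrt(1337))/42) + C2*exp(y*(21 + sqrt(1337))/42) - 7*y^2/24 + 399*y/640 - 581273/184320


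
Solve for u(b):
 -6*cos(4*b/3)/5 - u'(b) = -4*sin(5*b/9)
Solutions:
 u(b) = C1 - 9*sin(4*b/3)/10 - 36*cos(5*b/9)/5


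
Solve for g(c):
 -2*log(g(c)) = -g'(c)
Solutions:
 li(g(c)) = C1 + 2*c


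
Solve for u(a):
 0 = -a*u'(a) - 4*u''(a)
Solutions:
 u(a) = C1 + C2*erf(sqrt(2)*a/4)


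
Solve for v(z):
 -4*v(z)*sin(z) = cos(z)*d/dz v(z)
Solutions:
 v(z) = C1*cos(z)^4


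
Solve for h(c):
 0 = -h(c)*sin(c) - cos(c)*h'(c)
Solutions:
 h(c) = C1*cos(c)


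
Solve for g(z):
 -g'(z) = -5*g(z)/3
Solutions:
 g(z) = C1*exp(5*z/3)


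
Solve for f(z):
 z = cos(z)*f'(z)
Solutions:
 f(z) = C1 + Integral(z/cos(z), z)


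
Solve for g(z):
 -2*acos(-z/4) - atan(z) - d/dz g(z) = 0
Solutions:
 g(z) = C1 - 2*z*acos(-z/4) - z*atan(z) - 2*sqrt(16 - z^2) + log(z^2 + 1)/2


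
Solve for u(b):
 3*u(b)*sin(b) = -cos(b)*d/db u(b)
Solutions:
 u(b) = C1*cos(b)^3


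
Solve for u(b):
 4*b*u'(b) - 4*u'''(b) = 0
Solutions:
 u(b) = C1 + Integral(C2*airyai(b) + C3*airybi(b), b)


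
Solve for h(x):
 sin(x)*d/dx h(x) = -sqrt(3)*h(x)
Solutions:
 h(x) = C1*(cos(x) + 1)^(sqrt(3)/2)/(cos(x) - 1)^(sqrt(3)/2)


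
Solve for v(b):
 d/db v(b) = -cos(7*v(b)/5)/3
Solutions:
 b/3 - 5*log(sin(7*v(b)/5) - 1)/14 + 5*log(sin(7*v(b)/5) + 1)/14 = C1


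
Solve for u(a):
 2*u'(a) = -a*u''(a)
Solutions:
 u(a) = C1 + C2/a


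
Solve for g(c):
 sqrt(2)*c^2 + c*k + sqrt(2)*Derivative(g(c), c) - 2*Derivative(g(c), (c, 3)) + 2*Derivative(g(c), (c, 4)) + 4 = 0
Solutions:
 g(c) = C1 + C2*exp(c*((-1 + sqrt(-4 + (-4 + 27*sqrt(2))^2/4)/2 + 27*sqrt(2)/4)^(-1/3) + 2 + (-1 + sqrt(-4 + (-4 + 27*sqrt(2))^2/4)/2 + 27*sqrt(2)/4)^(1/3))/6)*sin(sqrt(3)*c*(-(-1 + sqrt(-4 + (-2 + 27*sqrt(2)/2)^2)/2 + 27*sqrt(2)/4)^(1/3) + (-1 + sqrt(-4 + (-2 + 27*sqrt(2)/2)^2)/2 + 27*sqrt(2)/4)^(-1/3))/6) + C3*exp(c*((-1 + sqrt(-4 + (-4 + 27*sqrt(2))^2/4)/2 + 27*sqrt(2)/4)^(-1/3) + 2 + (-1 + sqrt(-4 + (-4 + 27*sqrt(2))^2/4)/2 + 27*sqrt(2)/4)^(1/3))/6)*cos(sqrt(3)*c*(-(-1 + sqrt(-4 + (-2 + 27*sqrt(2)/2)^2)/2 + 27*sqrt(2)/4)^(1/3) + (-1 + sqrt(-4 + (-2 + 27*sqrt(2)/2)^2)/2 + 27*sqrt(2)/4)^(-1/3))/6) + C4*exp(c*(-(-1 + sqrt(-4 + (-4 + 27*sqrt(2))^2/4)/2 + 27*sqrt(2)/4)^(1/3) - 1/(-1 + sqrt(-4 + (-4 + 27*sqrt(2))^2/4)/2 + 27*sqrt(2)/4)^(1/3) + 1)/3) - c^3/3 - sqrt(2)*c^2*k/4 - 4*sqrt(2)*c


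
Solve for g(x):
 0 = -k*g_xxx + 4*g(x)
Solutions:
 g(x) = C1*exp(2^(2/3)*x*(1/k)^(1/3)) + C2*exp(2^(2/3)*x*(-1 + sqrt(3)*I)*(1/k)^(1/3)/2) + C3*exp(-2^(2/3)*x*(1 + sqrt(3)*I)*(1/k)^(1/3)/2)


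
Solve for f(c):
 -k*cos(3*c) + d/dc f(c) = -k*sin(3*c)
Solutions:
 f(c) = C1 + sqrt(2)*k*sin(3*c + pi/4)/3


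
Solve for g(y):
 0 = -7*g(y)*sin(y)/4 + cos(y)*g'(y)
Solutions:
 g(y) = C1/cos(y)^(7/4)


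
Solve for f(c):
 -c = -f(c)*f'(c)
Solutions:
 f(c) = -sqrt(C1 + c^2)
 f(c) = sqrt(C1 + c^2)


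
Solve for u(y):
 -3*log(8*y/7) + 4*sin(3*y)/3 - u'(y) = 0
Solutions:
 u(y) = C1 - 3*y*log(y) - 9*y*log(2) + 3*y + 3*y*log(7) - 4*cos(3*y)/9


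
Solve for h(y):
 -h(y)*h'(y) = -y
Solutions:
 h(y) = -sqrt(C1 + y^2)
 h(y) = sqrt(C1 + y^2)


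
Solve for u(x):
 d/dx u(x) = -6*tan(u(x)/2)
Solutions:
 u(x) = -2*asin(C1*exp(-3*x)) + 2*pi
 u(x) = 2*asin(C1*exp(-3*x))


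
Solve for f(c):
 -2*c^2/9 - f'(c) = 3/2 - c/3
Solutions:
 f(c) = C1 - 2*c^3/27 + c^2/6 - 3*c/2


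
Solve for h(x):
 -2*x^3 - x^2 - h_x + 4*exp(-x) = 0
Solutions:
 h(x) = C1 - x^4/2 - x^3/3 - 4*exp(-x)


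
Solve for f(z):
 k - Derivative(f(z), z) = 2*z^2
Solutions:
 f(z) = C1 + k*z - 2*z^3/3


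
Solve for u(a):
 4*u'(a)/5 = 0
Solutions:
 u(a) = C1


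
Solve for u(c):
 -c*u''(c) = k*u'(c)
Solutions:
 u(c) = C1 + c^(1 - re(k))*(C2*sin(log(c)*Abs(im(k))) + C3*cos(log(c)*im(k)))


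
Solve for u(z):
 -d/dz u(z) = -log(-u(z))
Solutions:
 -li(-u(z)) = C1 + z


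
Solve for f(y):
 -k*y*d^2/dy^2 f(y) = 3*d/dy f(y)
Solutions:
 f(y) = C1 + y^(((re(k) - 3)*re(k) + im(k)^2)/(re(k)^2 + im(k)^2))*(C2*sin(3*log(y)*Abs(im(k))/(re(k)^2 + im(k)^2)) + C3*cos(3*log(y)*im(k)/(re(k)^2 + im(k)^2)))


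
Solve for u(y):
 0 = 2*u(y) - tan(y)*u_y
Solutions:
 u(y) = C1*sin(y)^2


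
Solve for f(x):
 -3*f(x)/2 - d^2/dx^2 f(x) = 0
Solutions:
 f(x) = C1*sin(sqrt(6)*x/2) + C2*cos(sqrt(6)*x/2)


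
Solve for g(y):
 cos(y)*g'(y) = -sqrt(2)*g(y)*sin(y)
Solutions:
 g(y) = C1*cos(y)^(sqrt(2))


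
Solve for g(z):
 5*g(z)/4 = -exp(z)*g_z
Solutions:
 g(z) = C1*exp(5*exp(-z)/4)


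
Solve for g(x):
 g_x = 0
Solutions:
 g(x) = C1


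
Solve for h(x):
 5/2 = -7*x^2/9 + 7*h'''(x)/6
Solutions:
 h(x) = C1 + C2*x + C3*x^2 + x^5/90 + 5*x^3/14


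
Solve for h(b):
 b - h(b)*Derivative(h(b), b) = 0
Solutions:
 h(b) = -sqrt(C1 + b^2)
 h(b) = sqrt(C1 + b^2)


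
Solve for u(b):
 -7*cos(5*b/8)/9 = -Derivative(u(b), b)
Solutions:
 u(b) = C1 + 56*sin(5*b/8)/45


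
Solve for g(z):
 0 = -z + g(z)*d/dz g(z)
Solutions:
 g(z) = -sqrt(C1 + z^2)
 g(z) = sqrt(C1 + z^2)


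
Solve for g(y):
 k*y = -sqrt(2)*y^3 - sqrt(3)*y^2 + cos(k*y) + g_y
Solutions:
 g(y) = C1 + k*y^2/2 + sqrt(2)*y^4/4 + sqrt(3)*y^3/3 - sin(k*y)/k


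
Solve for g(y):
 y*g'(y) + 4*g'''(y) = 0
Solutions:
 g(y) = C1 + Integral(C2*airyai(-2^(1/3)*y/2) + C3*airybi(-2^(1/3)*y/2), y)


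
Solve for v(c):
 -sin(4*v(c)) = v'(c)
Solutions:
 v(c) = -acos((-C1 - exp(8*c))/(C1 - exp(8*c)))/4 + pi/2
 v(c) = acos((-C1 - exp(8*c))/(C1 - exp(8*c)))/4


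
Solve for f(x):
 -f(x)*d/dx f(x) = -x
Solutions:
 f(x) = -sqrt(C1 + x^2)
 f(x) = sqrt(C1 + x^2)


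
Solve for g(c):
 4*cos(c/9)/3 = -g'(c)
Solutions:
 g(c) = C1 - 12*sin(c/9)


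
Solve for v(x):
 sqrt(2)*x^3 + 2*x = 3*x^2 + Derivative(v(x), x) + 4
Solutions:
 v(x) = C1 + sqrt(2)*x^4/4 - x^3 + x^2 - 4*x


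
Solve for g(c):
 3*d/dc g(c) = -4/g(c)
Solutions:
 g(c) = -sqrt(C1 - 24*c)/3
 g(c) = sqrt(C1 - 24*c)/3


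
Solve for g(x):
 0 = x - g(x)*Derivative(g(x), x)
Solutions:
 g(x) = -sqrt(C1 + x^2)
 g(x) = sqrt(C1 + x^2)


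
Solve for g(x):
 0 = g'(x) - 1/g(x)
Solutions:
 g(x) = -sqrt(C1 + 2*x)
 g(x) = sqrt(C1 + 2*x)


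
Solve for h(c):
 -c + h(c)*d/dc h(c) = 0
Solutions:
 h(c) = -sqrt(C1 + c^2)
 h(c) = sqrt(C1 + c^2)


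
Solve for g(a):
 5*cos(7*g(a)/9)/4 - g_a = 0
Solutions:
 -5*a/4 - 9*log(sin(7*g(a)/9) - 1)/14 + 9*log(sin(7*g(a)/9) + 1)/14 = C1


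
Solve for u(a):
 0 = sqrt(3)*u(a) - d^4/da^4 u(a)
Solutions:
 u(a) = C1*exp(-3^(1/8)*a) + C2*exp(3^(1/8)*a) + C3*sin(3^(1/8)*a) + C4*cos(3^(1/8)*a)


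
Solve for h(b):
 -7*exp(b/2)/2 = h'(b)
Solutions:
 h(b) = C1 - 7*exp(b/2)


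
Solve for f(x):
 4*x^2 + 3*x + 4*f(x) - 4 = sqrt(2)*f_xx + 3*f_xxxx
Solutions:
 f(x) = C1*exp(-2^(3/4)*sqrt(3)*x/3) + C2*exp(2^(3/4)*sqrt(3)*x/3) + C3*sin(2^(1/4)*x) + C4*cos(2^(1/4)*x) - x^2 - 3*x/4 - sqrt(2)/2 + 1


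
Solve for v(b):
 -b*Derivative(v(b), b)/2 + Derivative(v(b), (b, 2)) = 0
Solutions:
 v(b) = C1 + C2*erfi(b/2)


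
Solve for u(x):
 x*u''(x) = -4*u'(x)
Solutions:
 u(x) = C1 + C2/x^3


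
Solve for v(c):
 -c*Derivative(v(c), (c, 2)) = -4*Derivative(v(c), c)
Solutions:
 v(c) = C1 + C2*c^5


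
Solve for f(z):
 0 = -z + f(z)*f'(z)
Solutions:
 f(z) = -sqrt(C1 + z^2)
 f(z) = sqrt(C1 + z^2)


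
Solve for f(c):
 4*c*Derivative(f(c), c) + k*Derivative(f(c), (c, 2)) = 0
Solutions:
 f(c) = C1 + C2*sqrt(k)*erf(sqrt(2)*c*sqrt(1/k))


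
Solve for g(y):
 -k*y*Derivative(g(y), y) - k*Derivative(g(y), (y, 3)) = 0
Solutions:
 g(y) = C1 + Integral(C2*airyai(-y) + C3*airybi(-y), y)


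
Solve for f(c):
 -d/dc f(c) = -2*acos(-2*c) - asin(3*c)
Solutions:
 f(c) = C1 + 2*c*acos(-2*c) + c*asin(3*c) + sqrt(1 - 9*c^2)/3 + sqrt(1 - 4*c^2)


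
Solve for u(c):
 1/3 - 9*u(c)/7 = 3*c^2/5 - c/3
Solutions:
 u(c) = -7*c^2/15 + 7*c/27 + 7/27


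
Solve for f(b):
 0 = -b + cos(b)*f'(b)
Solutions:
 f(b) = C1 + Integral(b/cos(b), b)


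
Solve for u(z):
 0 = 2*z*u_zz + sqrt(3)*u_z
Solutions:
 u(z) = C1 + C2*z^(1 - sqrt(3)/2)
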